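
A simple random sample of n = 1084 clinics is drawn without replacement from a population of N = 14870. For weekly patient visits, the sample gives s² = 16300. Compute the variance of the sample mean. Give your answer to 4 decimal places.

13.9407

Under SRS without replacement, Var(ȳ) = (1 − f)·s²/n with f = n/N = 1084/14870 = 0.07289845.
Var(ȳ) = (1 − 0.07289845)·16300/1084 = 0.92710155·15.0369 = 13.940734.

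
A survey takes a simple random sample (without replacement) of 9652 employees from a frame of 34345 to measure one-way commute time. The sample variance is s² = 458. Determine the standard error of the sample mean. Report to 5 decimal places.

Under SRS without replacement, Var(ȳ) = (1 − f)·s²/n with f = n/N = 9652/34345 = 0.28103072.
Var(ȳ) = (1 − 0.28103072)·458/9652 = 0.71896928·0.047451305 = 0.034116031.
SE(ȳ) = √(0.034116031) = 0.18471.

0.18471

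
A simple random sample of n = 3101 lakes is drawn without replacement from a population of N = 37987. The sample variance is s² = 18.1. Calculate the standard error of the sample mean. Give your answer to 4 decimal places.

Under SRS without replacement, Var(ȳ) = (1 − f)·s²/n with f = n/N = 3101/37987 = 0.08163319.
Var(ȳ) = (1 − 0.08163319)·18.1/3101 = 0.91836681·0.0058368268 = 0.005360348.
SE(ȳ) = √(0.005360348) = 0.0732.

0.0732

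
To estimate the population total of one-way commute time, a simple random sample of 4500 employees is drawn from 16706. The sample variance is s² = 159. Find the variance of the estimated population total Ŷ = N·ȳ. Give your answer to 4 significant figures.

7.205 × 10^6

Var(Ŷ) = N²·Var(ȳ) = N²·(1 − n/N)·s²/n.
f = 4500/16706 = 0.26936430; Var(ȳ) = 0.73063570·159/4500 = 0.025815795.
Var(Ŷ) = 16706² · 0.025815795 = 7.2049415 × 10^6.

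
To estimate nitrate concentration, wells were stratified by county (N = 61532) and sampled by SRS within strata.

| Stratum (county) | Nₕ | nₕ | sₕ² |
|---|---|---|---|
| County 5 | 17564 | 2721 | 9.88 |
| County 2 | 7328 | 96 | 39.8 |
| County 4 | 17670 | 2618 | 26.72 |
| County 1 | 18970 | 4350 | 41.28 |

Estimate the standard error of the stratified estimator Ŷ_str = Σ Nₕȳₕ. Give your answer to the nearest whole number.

Var(Ŷ_str) = Σₕ Nₕ²(1 − fₕ)sₕ²/nₕ.
County 5: 17564²·(1 − 2721/17564)·9.88/2721 = 946615.3.
County 2: 7328²·(1 − 96/7328)·39.8/96 = 2.1971298 × 10^7.
County 4: 17670²·(1 − 2618/17670)·26.72/2618 = 2.7145483 × 10^6.
County 1: 18970²·(1 − 4350/18970)·41.28/4350 = 2.6318743 × 10^6.
Sum = 2.8264336 × 10^7.
SE = √(2.8264336 × 10^7) = 5316.

5316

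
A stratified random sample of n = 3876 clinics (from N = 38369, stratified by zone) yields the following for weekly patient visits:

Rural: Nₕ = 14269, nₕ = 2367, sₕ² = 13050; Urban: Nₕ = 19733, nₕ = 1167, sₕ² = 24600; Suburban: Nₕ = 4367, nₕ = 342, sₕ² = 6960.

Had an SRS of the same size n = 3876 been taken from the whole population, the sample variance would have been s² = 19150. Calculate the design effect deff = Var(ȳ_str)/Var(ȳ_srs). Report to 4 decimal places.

1.3790

Var(ȳ_str) = Σ Wₕ²(1−fₕ)sₕ²/nₕ with Wₕ = Nₕ/38369:
  Rural: (14269/38369)²·(1−2367/14269)·13050/2367 = 0.63601122
  Urban: (19733/38369)²·(1−1167/19733)·24600/1167 = 5.2458365
  Suburban: (4367/38369)²·(1−342/4367)·6960/342 = 0.2429804
  → Var(ȳ_str) = 6.1248281.
Var(ȳ_srs) = (1 − 3876/38369)·19150/3876 = 4.4415596.
deff = 6.1248281 / 4.4415596 = 1.3790.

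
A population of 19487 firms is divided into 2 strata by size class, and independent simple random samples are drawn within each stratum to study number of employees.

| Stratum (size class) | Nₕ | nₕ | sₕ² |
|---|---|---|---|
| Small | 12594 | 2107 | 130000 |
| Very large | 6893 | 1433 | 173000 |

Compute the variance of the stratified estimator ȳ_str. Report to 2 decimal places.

Var(ȳ_str) = Σₕ Wₕ²(1 − fₕ)sₕ²/nₕ with Wₕ = Nₕ/N, N = 19487.
Small: Wₕ = 0.64627701; term = 0.64627701²·(1 − 0.16730189)·130000/2107 = 21.45872.
Very large: Wₕ = 0.35372299; term = 0.35372299²·(1 − 0.20789206)·173000/1433 = 11.964949.
Sum = 33.423669.

33.42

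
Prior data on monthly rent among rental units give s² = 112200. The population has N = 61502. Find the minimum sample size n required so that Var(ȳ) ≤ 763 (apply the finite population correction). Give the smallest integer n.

147

Without fpc, n₀ = s²/D = 112200/763 = 147.0511.
With fpc, (1 − n/N)·s²/n ≤ D requires n ≥ n₀/(1 + n₀/N) = 147.0511/(1 + 147.0511/61502) = 146.7003.
Rounding up, n = 147.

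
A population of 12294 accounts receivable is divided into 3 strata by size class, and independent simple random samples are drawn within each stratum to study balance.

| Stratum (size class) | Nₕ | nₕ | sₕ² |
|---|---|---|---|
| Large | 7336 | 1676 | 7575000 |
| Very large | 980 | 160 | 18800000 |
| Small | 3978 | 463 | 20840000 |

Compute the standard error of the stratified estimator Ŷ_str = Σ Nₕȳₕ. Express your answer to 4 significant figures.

Var(Ŷ_str) = Σₕ Nₕ²(1 − fₕ)sₕ²/nₕ.
Large: 7336²·(1 − 1676/7336)·7575000/1676 = 1.8766547 × 10^11.
Very large: 980²·(1 − 160/980)·18800000/160 = 9.4423 × 10^10.
Small: 3978²·(1 − 463/3978)·20840000/463 = 6.2937115 × 10^11.
Sum = 9.1145962 × 10^11.
SE = √(9.1145962 × 10^11) = 954700.

954700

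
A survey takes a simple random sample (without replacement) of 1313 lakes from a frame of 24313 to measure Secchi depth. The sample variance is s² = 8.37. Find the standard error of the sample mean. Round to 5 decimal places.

Under SRS without replacement, Var(ȳ) = (1 − f)·s²/n with f = n/N = 1313/24313 = 0.05400403.
Var(ȳ) = (1 − 0.05400403)·8.37/1313 = 0.94599597·0.0063747144 = 0.0060304541.
SE(ȳ) = √(0.0060304541) = 0.07766.

0.07766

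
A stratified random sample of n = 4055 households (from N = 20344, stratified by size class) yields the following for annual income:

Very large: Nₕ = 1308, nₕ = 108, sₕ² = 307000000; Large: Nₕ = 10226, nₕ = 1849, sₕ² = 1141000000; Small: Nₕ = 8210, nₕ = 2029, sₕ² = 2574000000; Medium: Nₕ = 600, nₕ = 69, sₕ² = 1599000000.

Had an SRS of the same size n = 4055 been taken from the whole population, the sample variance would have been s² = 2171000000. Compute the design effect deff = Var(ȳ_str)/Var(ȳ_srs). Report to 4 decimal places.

Var(ȳ_str) = Σ Wₕ²(1−fₕ)sₕ²/nₕ with Wₕ = Nₕ/20344:
  Very large: (1308/20344)²·(1−108/1308)·307000000/108 = 10780.302
  Large: (10226/20344)²·(1−1849/10226)·1141000000/1849 = 127723.36
  Small: (8210/20344)²·(1−2029/8210)·2574000000/2029 = 155544.87
  Medium: (600/20344)²·(1−69/600)·1599000000/69 = 17839.08
  → Var(ȳ_str) = 311887.61.
Var(ȳ_srs) = (1 − 4055/20344)·2171000000/4055 = 428673.9.
deff = 311887.61 / 428673.9 = 0.7276.

0.7276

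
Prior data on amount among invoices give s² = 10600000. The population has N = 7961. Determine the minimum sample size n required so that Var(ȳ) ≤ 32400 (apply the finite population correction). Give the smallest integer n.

Without fpc, n₀ = s²/D = 10600000/32400 = 327.1605.
With fpc, (1 − n/N)·s²/n ≤ D requires n ≥ n₀/(1 + n₀/N) = 327.1605/(1 + 327.1605/7961) = 314.2464.
Rounding up, n = 315.

315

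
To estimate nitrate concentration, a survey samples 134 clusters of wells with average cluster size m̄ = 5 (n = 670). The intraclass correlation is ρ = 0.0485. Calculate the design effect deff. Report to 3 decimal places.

deff = 1 + (5 − 1)·0.0485 = 1 + 0.194 = 1.194.

1.194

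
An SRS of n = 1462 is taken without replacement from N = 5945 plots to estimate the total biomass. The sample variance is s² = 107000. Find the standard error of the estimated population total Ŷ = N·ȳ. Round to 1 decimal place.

Var(Ŷ) = N²·Var(ȳ) = N²·(1 − n/N)·s²/n.
f = 1462/5945 = 0.24592094; Var(ȳ) = 0.75407906·107000/1462 = 55.189097.
Var(Ŷ) = 5945² · 55.189097 = 1.9505496 × 10^9.
SE(Ŷ) = √(1.9505496 × 10^9) = 44165.0.

44165.0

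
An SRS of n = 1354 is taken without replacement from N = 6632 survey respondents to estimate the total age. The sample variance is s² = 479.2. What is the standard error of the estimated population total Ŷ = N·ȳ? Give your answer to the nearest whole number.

3520

Var(Ŷ) = N²·Var(ȳ) = N²·(1 − n/N)·s²/n.
f = 1354/6632 = 0.20416164; Var(ȳ) = 0.79583836·479.2/1354 = 0.2816586.
Var(Ŷ) = 6632² · 0.2816586 = 1.238831 × 10^7.
SE(Ŷ) = √(1.238831 × 10^7) = 3520.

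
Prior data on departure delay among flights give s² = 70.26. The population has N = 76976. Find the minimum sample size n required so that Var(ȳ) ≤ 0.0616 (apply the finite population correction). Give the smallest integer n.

Without fpc, n₀ = s²/D = 70.26/0.0616 = 1140.5844.
With fpc, (1 − n/N)·s²/n ≤ D requires n ≥ n₀/(1 + n₀/N) = 1140.5844/(1 + 1140.5844/76976) = 1123.9307.
Rounding up, n = 1124.

1124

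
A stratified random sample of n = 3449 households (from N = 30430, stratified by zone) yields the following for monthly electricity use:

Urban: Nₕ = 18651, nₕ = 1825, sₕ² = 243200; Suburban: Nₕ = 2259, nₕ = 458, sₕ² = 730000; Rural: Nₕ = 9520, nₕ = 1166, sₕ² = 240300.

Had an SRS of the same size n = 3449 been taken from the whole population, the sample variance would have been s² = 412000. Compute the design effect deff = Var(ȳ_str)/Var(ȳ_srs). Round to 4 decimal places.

Var(ȳ_str) = Σ Wₕ²(1−fₕ)sₕ²/nₕ with Wₕ = Nₕ/30430:
  Urban: (18651/30430)²·(1−1825/18651)·243200/1825 = 45.16269
  Suburban: (2259/30430)²·(1−458/2259)·730000/458 = 7.0029886
  Rural: (9520/30430)²·(1−1166/9520)·240300/1166 = 17.700386
  → Var(ȳ_str) = 69.866065.
Var(ȳ_srs) = (1 − 3449/30430)·412000/3449 = 105.91564.
deff = 69.866065 / 105.91564 = 0.6596.

0.6596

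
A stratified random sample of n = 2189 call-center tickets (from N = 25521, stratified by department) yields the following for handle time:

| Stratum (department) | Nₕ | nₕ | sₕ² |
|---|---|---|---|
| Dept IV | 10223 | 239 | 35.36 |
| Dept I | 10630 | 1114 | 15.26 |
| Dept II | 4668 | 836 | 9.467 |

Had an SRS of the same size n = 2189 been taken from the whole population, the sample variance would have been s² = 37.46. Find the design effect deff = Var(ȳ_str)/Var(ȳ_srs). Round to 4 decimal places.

1.6378

Var(ȳ_str) = Σ Wₕ²(1−fₕ)sₕ²/nₕ with Wₕ = Nₕ/25521:
  Dept IV: (10223/25521)²·(1−239/10223)·35.36/239 = 0.023184723
  Dept I: (10630/25521)²·(1−1114/10630)·15.26/1114 = 0.0021274613
  Dept II: (4668/25521)²·(1−836/4668)·9.467/836 = 3.1100479 × 10^-4
  → Var(ȳ_str) = 0.025623189.
Var(ȳ_srs) = (1 − 2189/25521)·37.46/2189 = 0.015645026.
deff = 0.025623189 / 0.015645026 = 1.6378.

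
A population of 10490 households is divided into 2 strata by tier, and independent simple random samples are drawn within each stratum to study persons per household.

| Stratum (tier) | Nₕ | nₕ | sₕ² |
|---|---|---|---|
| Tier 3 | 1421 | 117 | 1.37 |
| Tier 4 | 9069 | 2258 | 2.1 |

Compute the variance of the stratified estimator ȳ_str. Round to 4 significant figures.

7.192 × 10^-4

Var(ȳ_str) = Σₕ Wₕ²(1 − fₕ)sₕ²/nₕ with Wₕ = Nₕ/N, N = 10490.
Tier 3: Wₕ = 0.13546235; term = 0.13546235²·(1 − 0.08233638)·1.37/117 = 1.9717661 × 10^-4.
Tier 4: Wₕ = 0.86453765; term = 0.86453765²·(1 − 0.24898004)·2.1/2258 = 5.2205308 × 10^-4.
Sum = 7.1922969 × 10^-4.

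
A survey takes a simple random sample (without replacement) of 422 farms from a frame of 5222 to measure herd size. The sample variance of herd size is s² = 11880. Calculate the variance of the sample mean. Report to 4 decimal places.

Under SRS without replacement, Var(ȳ) = (1 − f)·s²/n with f = n/N = 422/5222 = 0.08081195.
Var(ȳ) = (1 − 0.08081195)·11880/422 = 0.91918805·28.151659 = 25.876668.

25.8767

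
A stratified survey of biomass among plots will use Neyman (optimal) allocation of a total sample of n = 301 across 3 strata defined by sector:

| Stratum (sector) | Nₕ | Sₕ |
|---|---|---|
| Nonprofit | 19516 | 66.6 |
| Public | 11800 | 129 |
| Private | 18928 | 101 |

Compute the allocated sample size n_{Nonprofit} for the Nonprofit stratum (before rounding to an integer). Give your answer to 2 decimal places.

82.65

Neyman allocation: nₕ = n·NₕSₕ / Σⱼ NⱼSⱼ.
Σ NⱼSⱼ = 19516·66.6 + 11800·129 + 18928·101 = 4.7336936 × 10^6.
n_{Nonprofit} = 301·19516·66.6 / (4.7336936 × 10^6) = 82.65.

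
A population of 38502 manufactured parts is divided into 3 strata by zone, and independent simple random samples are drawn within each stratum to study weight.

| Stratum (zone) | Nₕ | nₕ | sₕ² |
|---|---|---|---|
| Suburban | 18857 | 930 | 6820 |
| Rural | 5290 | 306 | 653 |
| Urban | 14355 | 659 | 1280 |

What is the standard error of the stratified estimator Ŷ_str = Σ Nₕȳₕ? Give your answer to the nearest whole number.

Var(Ŷ_str) = Σₕ Nₕ²(1 − fₕ)sₕ²/nₕ.
Suburban: 18857²·(1 − 930/18857)·6820/930 = 2.4790292 × 10^9.
Rural: 5290²·(1 − 306/5290)·653/306 = 5.6263334 × 10^7.
Urban: 14355²·(1 − 659/14355)·1280/659 = 3.8187524 × 10^8.
Sum = 2.9171678 × 10^9.
SE = √(2.9171678 × 10^9) = 54011.

54011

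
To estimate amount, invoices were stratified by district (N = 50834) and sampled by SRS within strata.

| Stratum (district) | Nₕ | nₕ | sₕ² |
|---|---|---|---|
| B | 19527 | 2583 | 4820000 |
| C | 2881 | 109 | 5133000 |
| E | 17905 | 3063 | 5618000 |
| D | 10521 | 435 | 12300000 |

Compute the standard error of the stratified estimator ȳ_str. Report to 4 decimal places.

Var(ȳ_str) = Σₕ Wₕ²(1 − fₕ)sₕ²/nₕ with Wₕ = Nₕ/N, N = 50834.
B: Wₕ = 0.38413267; term = 0.38413267²·(1 − 0.13227838)·4820000/2583 = 238.92717.
C: Wₕ = 0.05667467; term = 0.05667467²·(1 − 0.03783409)·5133000/109 = 145.53675.
E: Wₕ = 0.35222489; term = 0.35222489²·(1 − 0.17106953)·5618000/3063 = 188.62225.
D: Wₕ = 0.20696778; term = 0.20696778²·(1 − 0.04134588)·12300000/435 = 1161.1365.
Sum = 1734.2227.
SE = √(1734.2227) = 41.6440.

41.6440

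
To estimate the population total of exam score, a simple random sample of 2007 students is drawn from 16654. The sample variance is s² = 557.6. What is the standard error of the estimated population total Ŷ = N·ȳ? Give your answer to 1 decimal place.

8232.3

Var(Ŷ) = N²·Var(ȳ) = N²·(1 − n/N)·s²/n.
f = 2007/16654 = 0.12051159; Var(ȳ) = 0.87948841·557.6/2007 = 0.24434616.
Var(Ŷ) = 16654² · 0.24434616 = 6.7770804 × 10^7.
SE(Ŷ) = √(6.7770804 × 10^7) = 8232.3.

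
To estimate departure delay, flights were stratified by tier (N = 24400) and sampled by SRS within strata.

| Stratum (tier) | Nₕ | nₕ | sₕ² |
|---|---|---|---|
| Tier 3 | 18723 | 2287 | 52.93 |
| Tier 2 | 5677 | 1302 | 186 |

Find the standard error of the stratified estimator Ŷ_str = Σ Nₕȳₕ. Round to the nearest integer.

3267

Var(Ŷ_str) = Σₕ Nₕ²(1 − fₕ)sₕ²/nₕ.
Tier 3: 18723²·(1 − 2287/18723)·52.93/2287 = 7.1220874 × 10^6.
Tier 2: 5677²·(1 − 1302/5677)·186/1302 = 3.548125 × 10^6.
Sum = 1.0670212 × 10^7.
SE = √(1.0670212 × 10^7) = 3267.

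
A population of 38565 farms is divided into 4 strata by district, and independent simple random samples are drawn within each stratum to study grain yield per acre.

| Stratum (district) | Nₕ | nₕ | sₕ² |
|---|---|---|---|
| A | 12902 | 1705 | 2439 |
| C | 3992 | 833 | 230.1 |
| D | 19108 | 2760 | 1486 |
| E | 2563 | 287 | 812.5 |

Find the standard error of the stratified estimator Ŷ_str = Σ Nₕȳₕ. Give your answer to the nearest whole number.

Var(Ŷ_str) = Σₕ Nₕ²(1 − fₕ)sₕ²/nₕ.
A: 12902²·(1 − 1705/12902)·2439/1705 = 2.066551 × 10^8.
C: 3992²·(1 − 833/3992)·230.1/833 = 3.4834676 × 10^6.
D: 19108²·(1 − 2760/19108)·1486/2760 = 1.681859 × 10^8.
E: 2563²·(1 − 287/2563)·812.5/287 = 1.6514382 × 10^7.
Sum = 3.9483885 × 10^8.
SE = √(3.9483885 × 10^8) = 19871.

19871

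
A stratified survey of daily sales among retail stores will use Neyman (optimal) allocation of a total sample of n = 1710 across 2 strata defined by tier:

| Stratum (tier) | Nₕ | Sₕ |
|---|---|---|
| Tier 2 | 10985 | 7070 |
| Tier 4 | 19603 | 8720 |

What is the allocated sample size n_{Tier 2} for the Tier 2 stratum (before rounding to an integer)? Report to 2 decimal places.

534.21

Neyman allocation: nₕ = n·NₕSₕ / Σⱼ NⱼSⱼ.
Σ NⱼSⱼ = 10985·7070 + 19603·8720 = 2.4860211 × 10^8.
n_{Tier 2} = 1710·10985·7070 / (2.4860211 × 10^8) = 534.21.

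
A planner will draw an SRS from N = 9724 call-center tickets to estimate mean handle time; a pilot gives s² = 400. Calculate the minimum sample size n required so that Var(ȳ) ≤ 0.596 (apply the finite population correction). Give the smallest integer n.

628

Without fpc, n₀ = s²/D = 400/0.596 = 671.1409.
With fpc, (1 − n/N)·s²/n ≤ D requires n ≥ n₀/(1 + n₀/N) = 671.1409/(1 + 671.1409/9724) = 627.8101.
Rounding up, n = 628.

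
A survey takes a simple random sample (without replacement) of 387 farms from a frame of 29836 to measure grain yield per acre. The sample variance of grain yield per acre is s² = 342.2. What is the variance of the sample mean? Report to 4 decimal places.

0.8728

Under SRS without replacement, Var(ȳ) = (1 − f)·s²/n with f = n/N = 387/29836 = 0.01297091.
Var(ȳ) = (1 − 0.01297091)·342.2/387 = 0.98702909·0.88423773 = 0.87276836.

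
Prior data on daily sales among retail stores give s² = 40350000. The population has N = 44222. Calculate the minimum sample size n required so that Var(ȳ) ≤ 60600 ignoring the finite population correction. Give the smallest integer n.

666

Without fpc, n₀ = s²/D = 40350000/60600 = 665.8416.
Rounding up, n = 666.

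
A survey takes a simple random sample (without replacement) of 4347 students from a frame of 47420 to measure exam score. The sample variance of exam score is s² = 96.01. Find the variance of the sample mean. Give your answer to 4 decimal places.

0.0201

Under SRS without replacement, Var(ȳ) = (1 − f)·s²/n with f = n/N = 4347/47420 = 0.09167018.
Var(ȳ) = (1 − 0.09167018)·96.01/4347 = 0.90832982·0.022086496 = 0.020061823.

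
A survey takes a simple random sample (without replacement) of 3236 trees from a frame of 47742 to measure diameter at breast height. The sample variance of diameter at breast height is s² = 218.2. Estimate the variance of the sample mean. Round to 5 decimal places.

0.06286

Under SRS without replacement, Var(ȳ) = (1 − f)·s²/n with f = n/N = 3236/47742 = 0.06778099.
Var(ȳ) = (1 − 0.06778099)·218.2/3236 = 0.93221901·0.067428925 = 0.062858525.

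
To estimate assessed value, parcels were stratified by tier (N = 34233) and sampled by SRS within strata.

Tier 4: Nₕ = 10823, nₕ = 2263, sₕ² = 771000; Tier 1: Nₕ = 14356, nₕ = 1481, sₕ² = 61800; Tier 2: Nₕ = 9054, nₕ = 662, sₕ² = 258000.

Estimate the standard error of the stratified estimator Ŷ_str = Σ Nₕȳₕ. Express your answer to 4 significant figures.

262500

Var(Ŷ_str) = Σₕ Nₕ²(1 − fₕ)sₕ²/nₕ.
Tier 4: 10823²·(1 − 2263/10823)·771000/2263 = 3.1563943 × 10^10.
Tier 1: 14356²·(1 − 1481/14356)·61800/1481 = 7.7128361 × 10^9.
Tier 2: 9054²·(1 − 662/9054)·258000/662 = 2.9611996 × 10^10.
Sum = 6.8888775 × 10^10.
SE = √(6.8888775 × 10^10) = 262500.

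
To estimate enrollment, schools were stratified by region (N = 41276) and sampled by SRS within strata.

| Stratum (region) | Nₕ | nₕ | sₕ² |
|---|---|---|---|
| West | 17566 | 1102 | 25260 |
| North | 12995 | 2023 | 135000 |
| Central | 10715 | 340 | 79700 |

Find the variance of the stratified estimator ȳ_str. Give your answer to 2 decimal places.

24.77

Var(ȳ_str) = Σₕ Wₕ²(1 − fₕ)sₕ²/nₕ with Wₕ = Nₕ/N, N = 41276.
West: Wₕ = 0.42557418; term = 0.42557418²·(1 − 0.06273483)·25260/1102 = 3.8910318.
North: Wₕ = 0.31483186; term = 0.31483186²·(1 − 0.15567526)·135000/2023 = 5.5847632.
Central: Wₕ = 0.25959395; term = 0.25959395²·(1 − 0.03173122)·79700/340 = 15.295528.
Sum = 24.771323.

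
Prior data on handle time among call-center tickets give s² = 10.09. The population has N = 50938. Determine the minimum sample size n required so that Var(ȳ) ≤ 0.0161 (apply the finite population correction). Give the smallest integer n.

Without fpc, n₀ = s²/D = 10.09/0.0161 = 626.7081.
With fpc, (1 − n/N)·s²/n ≤ D requires n ≥ n₀/(1 + n₀/N) = 626.7081/(1 + 626.7081/50938) = 619.0912.
Rounding up, n = 620.

620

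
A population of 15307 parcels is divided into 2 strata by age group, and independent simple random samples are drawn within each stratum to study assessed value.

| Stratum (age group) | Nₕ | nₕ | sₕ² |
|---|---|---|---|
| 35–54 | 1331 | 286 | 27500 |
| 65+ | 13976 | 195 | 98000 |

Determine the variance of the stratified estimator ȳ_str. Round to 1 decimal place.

413.7

Var(ȳ_str) = Σₕ Wₕ²(1 − fₕ)sₕ²/nₕ with Wₕ = Nₕ/N, N = 15307.
35–54: Wₕ = 0.08695368; term = 0.08695368²·(1 − 0.21487603)·27500/286 = 0.5707959.
65+: Wₕ = 0.91304632; term = 0.91304632²·(1 − 0.01395249)·98000/195 = 413.11877.
Sum = 413.68957.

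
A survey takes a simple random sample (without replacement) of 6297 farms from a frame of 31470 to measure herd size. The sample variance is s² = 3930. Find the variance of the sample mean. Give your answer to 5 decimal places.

0.49923

Under SRS without replacement, Var(ȳ) = (1 − f)·s²/n with f = n/N = 6297/31470 = 0.20009533.
Var(ȳ) = (1 − 0.20009533)·3930/6297 = 0.79990467·0.62410672 = 0.49922588.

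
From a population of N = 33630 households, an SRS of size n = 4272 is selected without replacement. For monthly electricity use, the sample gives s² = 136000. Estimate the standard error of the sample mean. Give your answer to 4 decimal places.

Under SRS without replacement, Var(ȳ) = (1 − f)·s²/n with f = n/N = 4272/33630 = 0.12702944.
Var(ȳ) = (1 − 0.12702944)·136000/4272 = 0.87297056·31.835206 = 27.791198.
SE(ȳ) = √(27.791198) = 5.2717.

5.2717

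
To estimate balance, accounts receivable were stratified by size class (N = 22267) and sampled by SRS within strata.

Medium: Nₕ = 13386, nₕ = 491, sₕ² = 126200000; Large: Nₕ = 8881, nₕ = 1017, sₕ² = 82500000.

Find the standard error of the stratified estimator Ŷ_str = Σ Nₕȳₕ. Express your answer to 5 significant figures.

7.0733 × 10^6

Var(Ŷ_str) = Σₕ Nₕ²(1 − fₕ)sₕ²/nₕ.
Medium: 13386²·(1 − 491/13386)·126200000/491 = 4.4365975 × 10^13.
Large: 8881²·(1 − 1017/8881)·82500000/1017 = 5.6655017 × 10^12.
Sum = 5.0031477 × 10^13.
SE = √(5.0031477 × 10^13) = 7.0733 × 10^6.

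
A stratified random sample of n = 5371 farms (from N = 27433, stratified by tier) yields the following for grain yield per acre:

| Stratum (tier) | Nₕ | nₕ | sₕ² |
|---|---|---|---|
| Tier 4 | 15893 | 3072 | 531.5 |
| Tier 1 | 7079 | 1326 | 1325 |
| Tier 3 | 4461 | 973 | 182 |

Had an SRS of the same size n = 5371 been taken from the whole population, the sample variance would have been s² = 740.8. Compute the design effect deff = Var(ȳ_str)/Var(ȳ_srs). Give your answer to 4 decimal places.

0.9447

Var(ȳ_str) = Σ Wₕ²(1−fₕ)sₕ²/nₕ with Wₕ = Nₕ/27433:
  Tier 4: (15893/27433)²·(1−3072/15893)·531.5/3072 = 0.046844999
  Tier 1: (7079/27433)²·(1−1326/7079)·1325/1326 = 0.05407444
  Tier 3: (4461/27433)²·(1−973/4461)·182/973 = 0.0038674138
  → Var(ȳ_str) = 0.10478685.
Var(ȳ_srs) = (1 − 5371/27433)·740.8/5371 = 0.11092193.
deff = 0.10478685 / 0.11092193 = 0.9447.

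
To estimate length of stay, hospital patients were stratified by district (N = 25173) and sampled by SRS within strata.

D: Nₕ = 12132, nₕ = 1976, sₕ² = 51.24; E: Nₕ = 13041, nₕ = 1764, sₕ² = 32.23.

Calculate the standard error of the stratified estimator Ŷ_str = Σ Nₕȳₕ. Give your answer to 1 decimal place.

2425.3

Var(Ŷ_str) = Σₕ Nₕ²(1 − fₕ)sₕ²/nₕ.
D: 12132²·(1 − 1976/12132)·51.24/1976 = 3.1950472 × 10^6.
E: 13041²·(1 − 1764/13041)·32.23/1764 = 2.6869909 × 10^6.
Sum = 5.8820381 × 10^6.
SE = √(5.8820381 × 10^6) = 2425.3.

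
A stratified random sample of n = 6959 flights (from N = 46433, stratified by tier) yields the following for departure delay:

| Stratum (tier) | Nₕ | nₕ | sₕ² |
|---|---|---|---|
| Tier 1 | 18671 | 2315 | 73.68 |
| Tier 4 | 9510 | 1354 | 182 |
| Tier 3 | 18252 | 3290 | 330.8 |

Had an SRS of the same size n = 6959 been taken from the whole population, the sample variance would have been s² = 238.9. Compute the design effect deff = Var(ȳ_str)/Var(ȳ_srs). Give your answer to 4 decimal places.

0.7565

Var(ȳ_str) = Σ Wₕ²(1−fₕ)sₕ²/nₕ with Wₕ = Nₕ/46433:
  Tier 1: (18671/46433)²·(1−2315/18671)·73.68/2315 = 0.0045080613
  Tier 4: (9510/46433)²·(1−1354/9510)·182/1354 = 0.0048356735
  Tier 3: (18252/46433)²·(1−3290/18252)·330.8/3290 = 0.012735507
  → Var(ȳ_str) = 0.022079242.
Var(ȳ_srs) = (1 − 6959/46433)·238.9/6959 = 0.029184597.
deff = 0.022079242 / 0.029184597 = 0.7565.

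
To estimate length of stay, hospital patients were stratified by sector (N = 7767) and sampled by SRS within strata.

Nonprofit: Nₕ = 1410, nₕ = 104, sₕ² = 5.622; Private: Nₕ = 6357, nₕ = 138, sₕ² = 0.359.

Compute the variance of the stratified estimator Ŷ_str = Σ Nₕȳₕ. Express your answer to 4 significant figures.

202400

Var(Ŷ_str) = Σₕ Nₕ²(1 − fₕ)sₕ²/nₕ.
Nonprofit: 1410²·(1 − 104/1410)·5.622/104 = 99545.078.
Private: 6357²·(1 − 138/6357)·0.359/138 = 102846.17.
Sum = 202391.25.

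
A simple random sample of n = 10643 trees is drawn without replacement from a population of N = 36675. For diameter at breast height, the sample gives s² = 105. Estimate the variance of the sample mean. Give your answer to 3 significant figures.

0.00700

Under SRS without replacement, Var(ȳ) = (1 − f)·s²/n with f = n/N = 10643/36675 = 0.29019768.
Var(ȳ) = (1 − 0.29019768)·105/10643 = 0.70980232·0.0098656394 = 0.0070026537.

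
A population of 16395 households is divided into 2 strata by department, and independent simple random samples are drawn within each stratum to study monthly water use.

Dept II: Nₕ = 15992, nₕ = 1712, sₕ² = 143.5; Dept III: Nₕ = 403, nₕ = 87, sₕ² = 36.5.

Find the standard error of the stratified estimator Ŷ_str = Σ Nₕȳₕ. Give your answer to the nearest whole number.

Var(Ŷ_str) = Σₕ Nₕ²(1 − fₕ)sₕ²/nₕ.
Dept II: 15992²·(1 − 1712/15992)·143.5/1712 = 1.9141639 × 10^7.
Dept III: 403²·(1 − 87/403)·36.5/87 = 53427.609.
Sum = 1.9195067 × 10^7.
SE = √(1.9195067 × 10^7) = 4381.

4381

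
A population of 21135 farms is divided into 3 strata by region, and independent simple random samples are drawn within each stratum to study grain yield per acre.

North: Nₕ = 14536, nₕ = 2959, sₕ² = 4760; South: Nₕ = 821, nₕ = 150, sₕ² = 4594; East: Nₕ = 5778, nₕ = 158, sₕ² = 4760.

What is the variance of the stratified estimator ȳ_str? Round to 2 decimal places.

2.83

Var(ȳ_str) = Σₕ Wₕ²(1 − fₕ)sₕ²/nₕ with Wₕ = Nₕ/N, N = 21135.
North: Wₕ = 0.68776910; term = 0.68776910²·(1 − 0.20356357)·4760/2959 = 0.60603601.
South: Wₕ = 0.03884552; term = 0.03884552²·(1 − 0.18270402)·4594/150 = 0.037771211.
East: Wₕ = 0.27338538; term = 0.27338538²·(1 − 0.02734510)·4760/158 = 2.1900761.
Sum = 2.8338833.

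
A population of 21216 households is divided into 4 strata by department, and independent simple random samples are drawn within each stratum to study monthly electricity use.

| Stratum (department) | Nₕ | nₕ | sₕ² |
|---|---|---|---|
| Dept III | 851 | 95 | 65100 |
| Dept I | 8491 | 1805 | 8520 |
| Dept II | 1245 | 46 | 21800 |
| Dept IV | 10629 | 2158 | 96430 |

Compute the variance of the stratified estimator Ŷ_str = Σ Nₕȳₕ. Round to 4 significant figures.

5.440 × 10^9

Var(Ŷ_str) = Σₕ Nₕ²(1 − fₕ)sₕ²/nₕ.
Dept III: 851²·(1 − 95/851)·65100/95 = 4.4086816 × 10^8.
Dept I: 8491²·(1 − 1805/8491)·8520/1805 = 2.6797088 × 10^8.
Dept II: 1245²·(1 − 46/1245)·21800/46 = 7.0743607 × 10^8.
Dept IV: 10629²·(1 − 2158/10629)·96430/2158 = 4.02335 × 10^9.
Sum = 5.4396251 × 10^9.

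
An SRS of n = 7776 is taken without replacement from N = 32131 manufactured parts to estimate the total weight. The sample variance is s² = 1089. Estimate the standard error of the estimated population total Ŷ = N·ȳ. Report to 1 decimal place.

10468.7

Var(Ŷ) = N²·Var(ȳ) = N²·(1 − n/N)·s²/n.
f = 7776/32131 = 0.24200927; Var(ȳ) = 0.75799073·1089/7776 = 0.10615379.
Var(Ŷ) = 32131² · 0.10615379 = 1.095933 × 10^8.
SE(Ŷ) = √(1.095933 × 10^8) = 10468.7.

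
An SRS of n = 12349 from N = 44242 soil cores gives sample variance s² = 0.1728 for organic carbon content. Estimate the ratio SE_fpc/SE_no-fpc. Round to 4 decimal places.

f = n/N = 12349/44242 = 0.27912391.
SE_no-fpc = √(s²/n) = 0.0037407267; SE_fpc = √((1−f)s²/n) = 0.0031760423.
Ratio = √(1−f) = 0.84904422.

0.8490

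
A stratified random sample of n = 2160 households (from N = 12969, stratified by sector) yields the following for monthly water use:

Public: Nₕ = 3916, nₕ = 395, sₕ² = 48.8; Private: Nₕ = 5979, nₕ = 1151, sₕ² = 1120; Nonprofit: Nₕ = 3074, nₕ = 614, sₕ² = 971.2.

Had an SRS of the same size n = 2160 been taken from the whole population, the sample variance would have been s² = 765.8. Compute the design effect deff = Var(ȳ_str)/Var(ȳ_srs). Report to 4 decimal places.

0.8401

Var(ȳ_str) = Σ Wₕ²(1−fₕ)sₕ²/nₕ with Wₕ = Nₕ/12969:
  Public: (3916/12969)²·(1−395/3916)·48.8/395 = 0.010127878
  Private: (5979/12969)²·(1−1151/5979)·1120/1151 = 0.16700348
  Nonprofit: (3074/12969)²·(1−614/3074)·971.2/614 = 0.071115832
  → Var(ȳ_str) = 0.24824719.
Var(ȳ_srs) = (1 − 2160/12969)·765.8/2160 = 0.29548854.
deff = 0.24824719 / 0.29548854 = 0.8401.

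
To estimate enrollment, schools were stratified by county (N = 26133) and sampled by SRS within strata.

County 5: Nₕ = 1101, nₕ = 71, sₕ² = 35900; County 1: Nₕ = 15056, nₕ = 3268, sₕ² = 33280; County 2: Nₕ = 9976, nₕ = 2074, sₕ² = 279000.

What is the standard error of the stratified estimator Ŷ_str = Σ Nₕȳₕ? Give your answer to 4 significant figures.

Var(Ŷ_str) = Σₕ Nₕ²(1 − fₕ)sₕ²/nₕ.
County 5: 1101²·(1 − 71/1101)·35900/71 = 5.734039 × 10^8.
County 1: 15056²·(1 − 3268/15056)·33280/3268 = 1.8073864 × 10^9.
County 2: 9976²·(1 − 2074/9976)·279000/2074 = 1.0604469 × 10^10.
Sum = 1.2985259 × 10^10.
SE = √(1.2985259 × 10^10) = 114000.

114000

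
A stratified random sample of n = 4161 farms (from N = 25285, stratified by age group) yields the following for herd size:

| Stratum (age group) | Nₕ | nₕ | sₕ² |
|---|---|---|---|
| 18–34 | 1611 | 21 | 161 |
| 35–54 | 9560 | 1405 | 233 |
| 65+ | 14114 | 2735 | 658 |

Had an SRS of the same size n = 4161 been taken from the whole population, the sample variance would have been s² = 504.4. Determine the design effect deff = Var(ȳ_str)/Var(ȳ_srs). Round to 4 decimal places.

1.0998

Var(ȳ_str) = Σ Wₕ²(1−fₕ)sₕ²/nₕ with Wₕ = Nₕ/25285:
  18–34: (1611/25285)²·(1−21/1611)·161/21 = 0.030716613
  35–54: (9560/25285)²·(1−1405/9560)·233/1405 = 0.020222532
  65+: (14114/25285)²·(1−2735/14114)·658/2735 = 0.060436159
  → Var(ȳ_str) = 0.1113753.
Var(ȳ_srs) = (1 − 4161/25285)·504.4/4161 = 0.10127227.
deff = 0.1113753 / 0.10127227 = 1.0998.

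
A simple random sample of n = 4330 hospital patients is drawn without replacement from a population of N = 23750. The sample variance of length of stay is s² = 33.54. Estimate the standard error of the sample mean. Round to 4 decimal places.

Under SRS without replacement, Var(ȳ) = (1 − f)·s²/n with f = n/N = 4330/23750 = 0.18231579.
Var(ȳ) = (1 − 0.18231579)·33.54/4330 = 0.81768421·0.0077459584 = 0.0063337479.
SE(ȳ) = √(0.0063337479) = 0.0796.

0.0796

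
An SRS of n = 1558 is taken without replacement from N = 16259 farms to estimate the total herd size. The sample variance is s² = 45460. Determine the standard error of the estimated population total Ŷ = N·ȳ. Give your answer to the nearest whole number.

Var(Ŷ) = N²·Var(ȳ) = N²·(1 − n/N)·s²/n.
f = 1558/16259 = 0.09582385; Var(ȳ) = 0.90417615·45460/1558 = 26.382444.
Var(Ŷ) = 16259² · 26.382444 = 6.9743331 × 10^9.
SE(Ŷ) = √(6.9743331 × 10^9) = 83512.

83512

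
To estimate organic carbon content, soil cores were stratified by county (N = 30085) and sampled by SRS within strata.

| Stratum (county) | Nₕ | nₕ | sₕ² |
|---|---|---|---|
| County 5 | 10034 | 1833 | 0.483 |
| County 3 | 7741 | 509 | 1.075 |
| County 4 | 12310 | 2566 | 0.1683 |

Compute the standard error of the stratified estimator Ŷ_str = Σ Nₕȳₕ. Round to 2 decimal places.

Var(Ŷ_str) = Σₕ Nₕ²(1 − fₕ)sₕ²/nₕ.
County 5: 10034²·(1 − 1833/10034)·0.483/1833 = 21683.31.
County 3: 7741²·(1 − 509/7741)·1.075/509 = 118235.03.
County 4: 12310²·(1 − 2566/12310)·0.1683/2566 = 7867.2471.
Sum = 147785.59.
SE = √(147785.59) = 384.43.

384.43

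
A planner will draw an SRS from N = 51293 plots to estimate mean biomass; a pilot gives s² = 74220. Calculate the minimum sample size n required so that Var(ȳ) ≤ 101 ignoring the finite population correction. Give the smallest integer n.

Without fpc, n₀ = s²/D = 74220/101 = 734.8515.
Rounding up, n = 735.

735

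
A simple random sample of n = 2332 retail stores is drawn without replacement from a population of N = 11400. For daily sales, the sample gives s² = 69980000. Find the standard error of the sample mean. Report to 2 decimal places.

154.50

Under SRS without replacement, Var(ȳ) = (1 − f)·s²/n with f = n/N = 2332/11400 = 0.20456140.
Var(ȳ) = (1 − 0.20456140)·69980000/2332 = 0.79543860·30008.576 = 23869.98.
SE(ȳ) = √(23869.98) = 154.50.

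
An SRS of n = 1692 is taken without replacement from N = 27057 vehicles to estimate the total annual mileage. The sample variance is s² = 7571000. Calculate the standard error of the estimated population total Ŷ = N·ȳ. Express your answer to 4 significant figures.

Var(Ŷ) = N²·Var(ȳ) = N²·(1 − n/N)·s²/n.
f = 1692/27057 = 0.06253465; Var(ȳ) = 0.93746535·7571000/1692 = 4194.7696.
Var(Ŷ) = 27057² · 4194.7696 = 3.0709122 × 10^12.
SE(Ŷ) = √(3.0709122 × 10^12) = 1.752 × 10^6.

1.752 × 10^6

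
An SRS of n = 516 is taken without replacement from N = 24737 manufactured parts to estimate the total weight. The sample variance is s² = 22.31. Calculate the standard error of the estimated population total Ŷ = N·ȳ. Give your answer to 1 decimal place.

Var(Ŷ) = N²·Var(ȳ) = N²·(1 − n/N)·s²/n.
f = 516/24737 = 0.02085944; Var(ȳ) = 0.97914056·22.31/516 = 0.042334546.
Var(Ŷ) = 24737² · 0.042334546 = 2.590532 × 10^7.
SE(Ŷ) = √(2.590532 × 10^7) = 5089.7.

5089.7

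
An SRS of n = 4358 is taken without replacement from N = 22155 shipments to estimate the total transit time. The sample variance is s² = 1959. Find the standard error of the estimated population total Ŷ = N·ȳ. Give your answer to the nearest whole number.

13313

Var(Ŷ) = N²·Var(ȳ) = N²·(1 − n/N)·s²/n.
f = 4358/22155 = 0.19670503; Var(ȳ) = 0.80329497·1959/4358 = 0.36109565.
Var(Ŷ) = 22155² · 0.36109565 = 1.7724164 × 10^8.
SE(Ŷ) = √(1.7724164 × 10^8) = 13313.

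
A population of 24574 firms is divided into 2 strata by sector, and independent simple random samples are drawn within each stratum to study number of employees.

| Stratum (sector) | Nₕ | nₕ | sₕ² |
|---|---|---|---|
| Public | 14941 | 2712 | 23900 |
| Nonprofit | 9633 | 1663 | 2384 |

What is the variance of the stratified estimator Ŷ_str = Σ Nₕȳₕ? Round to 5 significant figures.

1.7203 × 10^9

Var(Ŷ_str) = Σₕ Nₕ²(1 − fₕ)sₕ²/nₕ.
Public: 14941²·(1 − 2712/14941)·23900/2712 = 1.6101963 × 10^9.
Nonprofit: 9633²·(1 − 1663/9633)·2384/1663 = 1.1006111 × 10^8.
Sum = 1.7202574 × 10^9.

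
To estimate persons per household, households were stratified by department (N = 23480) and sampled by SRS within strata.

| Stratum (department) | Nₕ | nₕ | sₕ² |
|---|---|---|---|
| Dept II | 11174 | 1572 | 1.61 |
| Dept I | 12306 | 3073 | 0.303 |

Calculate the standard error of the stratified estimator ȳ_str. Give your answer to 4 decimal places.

Var(ȳ_str) = Σₕ Wₕ²(1 − fₕ)sₕ²/nₕ with Wₕ = Nₕ/N, N = 23480.
Dept II: Wₕ = 0.47589438; term = 0.47589438²·(1 − 0.14068373)·1.61/1572 = 1.9931846 × 10^-4.
Dept I: Wₕ = 0.52410562; term = 0.52410562²·(1 − 0.24971559)·0.303/3073 = 2.0320932 × 10^-5.
Sum = 2.1963939 × 10^-4.
SE = √(2.1963939 × 10^-4) = 0.0148.

0.0148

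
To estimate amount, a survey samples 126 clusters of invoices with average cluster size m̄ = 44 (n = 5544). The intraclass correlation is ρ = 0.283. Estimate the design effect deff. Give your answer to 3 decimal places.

deff = 1 + (44 − 1)·0.283 = 1 + 12.169 = 13.169.

13.169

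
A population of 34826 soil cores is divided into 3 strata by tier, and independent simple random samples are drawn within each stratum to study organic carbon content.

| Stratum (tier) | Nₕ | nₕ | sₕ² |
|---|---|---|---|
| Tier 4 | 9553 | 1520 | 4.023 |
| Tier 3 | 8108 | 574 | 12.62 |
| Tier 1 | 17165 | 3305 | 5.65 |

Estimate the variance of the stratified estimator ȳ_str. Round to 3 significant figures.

Var(ȳ_str) = Σₕ Wₕ²(1 − fₕ)sₕ²/nₕ with Wₕ = Nₕ/N, N = 34826.
Tier 4: Wₕ = 0.27430655; term = 0.27430655²·(1 − 0.15911232)·4.023/1520 = 1.674622 × 10^-4.
Tier 3: Wₕ = 0.23281456; term = 0.23281456²·(1 − 0.07079428)·12.62/574 = 0.0011073365.
Tier 1: Wₕ = 0.49287888; term = 0.49287888²·(1 − 0.19254297)·5.65/3305 = 3.3533341 × 10^-4.
Sum = 0.0016101321.

0.00161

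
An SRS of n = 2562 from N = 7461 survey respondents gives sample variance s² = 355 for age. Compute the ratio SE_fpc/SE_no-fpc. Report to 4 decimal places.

f = n/N = 2562/7461 = 0.34338561.
SE_no-fpc = √(s²/n) = 0.37224135; SE_fpc = √((1−f)s²/n) = 0.30163367.
Ratio = √(1−f) = 0.81031747.

0.8103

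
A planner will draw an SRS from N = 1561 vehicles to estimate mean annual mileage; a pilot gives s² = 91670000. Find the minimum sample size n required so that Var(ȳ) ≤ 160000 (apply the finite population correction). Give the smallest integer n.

420

Without fpc, n₀ = s²/D = 91670000/160000 = 572.9375.
With fpc, (1 − n/N)·s²/n ≤ D requires n ≥ n₀/(1 + n₀/N) = 572.9375/(1 + 572.9375/1561) = 419.1104.
Rounding up, n = 420.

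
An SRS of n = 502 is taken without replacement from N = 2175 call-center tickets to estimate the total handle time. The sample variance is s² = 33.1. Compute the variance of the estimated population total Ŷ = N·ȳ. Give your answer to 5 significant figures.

239930

Var(Ŷ) = N²·Var(ȳ) = N²·(1 − n/N)·s²/n.
f = 502/2175 = 0.23080460; Var(ȳ) = 0.76919540·33.1/502 = 0.050717864.
Var(Ŷ) = 2175² · 0.050717864 = 239927.2.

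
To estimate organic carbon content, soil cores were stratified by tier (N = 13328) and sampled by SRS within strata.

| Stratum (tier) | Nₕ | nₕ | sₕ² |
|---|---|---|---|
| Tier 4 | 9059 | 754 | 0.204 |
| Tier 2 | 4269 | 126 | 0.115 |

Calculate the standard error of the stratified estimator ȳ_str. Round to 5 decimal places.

0.01433

Var(ȳ_str) = Σₕ Wₕ²(1 − fₕ)sₕ²/nₕ with Wₕ = Nₕ/N, N = 13328.
Tier 4: Wₕ = 0.67969688; term = 0.67969688²·(1 − 0.08323214)·0.204/754 = 1.1459054 × 10^-4.
Tier 2: Wₕ = 0.32030312; term = 0.32030312²·(1 − 0.02951511)·0.115/126 = 9.0873743 × 10^-5.
Sum = 2.0546428 × 10^-4.
SE = √(2.0546428 × 10^-4) = 0.01433.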